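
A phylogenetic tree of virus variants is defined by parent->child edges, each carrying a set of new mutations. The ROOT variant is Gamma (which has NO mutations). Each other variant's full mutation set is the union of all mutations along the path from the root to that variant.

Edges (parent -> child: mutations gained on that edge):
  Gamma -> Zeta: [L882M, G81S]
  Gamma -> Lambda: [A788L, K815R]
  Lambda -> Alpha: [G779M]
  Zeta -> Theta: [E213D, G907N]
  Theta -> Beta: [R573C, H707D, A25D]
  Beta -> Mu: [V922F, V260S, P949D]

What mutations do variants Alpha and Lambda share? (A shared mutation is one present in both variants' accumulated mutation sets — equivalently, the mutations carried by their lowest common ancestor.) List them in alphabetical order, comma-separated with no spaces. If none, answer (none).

Accumulating mutations along path to Alpha:
  At Gamma: gained [] -> total []
  At Lambda: gained ['A788L', 'K815R'] -> total ['A788L', 'K815R']
  At Alpha: gained ['G779M'] -> total ['A788L', 'G779M', 'K815R']
Mutations(Alpha) = ['A788L', 'G779M', 'K815R']
Accumulating mutations along path to Lambda:
  At Gamma: gained [] -> total []
  At Lambda: gained ['A788L', 'K815R'] -> total ['A788L', 'K815R']
Mutations(Lambda) = ['A788L', 'K815R']
Intersection: ['A788L', 'G779M', 'K815R'] ∩ ['A788L', 'K815R'] = ['A788L', 'K815R']

Answer: A788L,K815R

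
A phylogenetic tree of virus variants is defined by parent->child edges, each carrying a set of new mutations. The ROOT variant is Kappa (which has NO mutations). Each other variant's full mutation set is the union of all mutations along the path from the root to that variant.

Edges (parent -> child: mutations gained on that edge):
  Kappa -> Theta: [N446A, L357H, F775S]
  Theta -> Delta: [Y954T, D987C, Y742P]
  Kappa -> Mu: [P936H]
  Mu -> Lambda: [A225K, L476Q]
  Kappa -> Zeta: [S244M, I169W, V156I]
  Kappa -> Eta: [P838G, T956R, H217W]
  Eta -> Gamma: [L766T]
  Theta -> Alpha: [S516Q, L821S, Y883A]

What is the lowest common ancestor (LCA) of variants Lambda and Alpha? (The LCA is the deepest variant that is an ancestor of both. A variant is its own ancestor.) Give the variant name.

Path from root to Lambda: Kappa -> Mu -> Lambda
  ancestors of Lambda: {Kappa, Mu, Lambda}
Path from root to Alpha: Kappa -> Theta -> Alpha
  ancestors of Alpha: {Kappa, Theta, Alpha}
Common ancestors: {Kappa}
Walk up from Alpha: Alpha (not in ancestors of Lambda), Theta (not in ancestors of Lambda), Kappa (in ancestors of Lambda)
Deepest common ancestor (LCA) = Kappa

Answer: Kappa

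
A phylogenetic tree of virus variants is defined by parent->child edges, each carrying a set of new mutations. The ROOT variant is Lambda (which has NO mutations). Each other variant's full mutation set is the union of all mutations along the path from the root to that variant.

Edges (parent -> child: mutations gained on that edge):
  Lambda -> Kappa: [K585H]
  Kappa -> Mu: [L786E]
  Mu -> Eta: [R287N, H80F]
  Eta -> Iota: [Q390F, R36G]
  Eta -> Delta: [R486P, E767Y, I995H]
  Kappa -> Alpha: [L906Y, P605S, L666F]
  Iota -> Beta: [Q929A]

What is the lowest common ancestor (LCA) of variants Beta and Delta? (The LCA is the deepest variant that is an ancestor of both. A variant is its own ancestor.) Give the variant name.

Path from root to Beta: Lambda -> Kappa -> Mu -> Eta -> Iota -> Beta
  ancestors of Beta: {Lambda, Kappa, Mu, Eta, Iota, Beta}
Path from root to Delta: Lambda -> Kappa -> Mu -> Eta -> Delta
  ancestors of Delta: {Lambda, Kappa, Mu, Eta, Delta}
Common ancestors: {Lambda, Kappa, Mu, Eta}
Walk up from Delta: Delta (not in ancestors of Beta), Eta (in ancestors of Beta), Mu (in ancestors of Beta), Kappa (in ancestors of Beta), Lambda (in ancestors of Beta)
Deepest common ancestor (LCA) = Eta

Answer: Eta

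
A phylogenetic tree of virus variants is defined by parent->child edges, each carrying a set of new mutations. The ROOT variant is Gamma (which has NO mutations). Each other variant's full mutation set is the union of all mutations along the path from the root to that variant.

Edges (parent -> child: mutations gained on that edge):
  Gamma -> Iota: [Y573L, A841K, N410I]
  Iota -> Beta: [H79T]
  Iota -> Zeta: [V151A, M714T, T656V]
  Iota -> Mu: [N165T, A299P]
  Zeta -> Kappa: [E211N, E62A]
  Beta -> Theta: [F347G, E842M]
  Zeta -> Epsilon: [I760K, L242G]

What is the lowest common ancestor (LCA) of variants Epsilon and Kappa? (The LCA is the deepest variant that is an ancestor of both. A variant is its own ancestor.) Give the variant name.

Answer: Zeta

Derivation:
Path from root to Epsilon: Gamma -> Iota -> Zeta -> Epsilon
  ancestors of Epsilon: {Gamma, Iota, Zeta, Epsilon}
Path from root to Kappa: Gamma -> Iota -> Zeta -> Kappa
  ancestors of Kappa: {Gamma, Iota, Zeta, Kappa}
Common ancestors: {Gamma, Iota, Zeta}
Walk up from Kappa: Kappa (not in ancestors of Epsilon), Zeta (in ancestors of Epsilon), Iota (in ancestors of Epsilon), Gamma (in ancestors of Epsilon)
Deepest common ancestor (LCA) = Zeta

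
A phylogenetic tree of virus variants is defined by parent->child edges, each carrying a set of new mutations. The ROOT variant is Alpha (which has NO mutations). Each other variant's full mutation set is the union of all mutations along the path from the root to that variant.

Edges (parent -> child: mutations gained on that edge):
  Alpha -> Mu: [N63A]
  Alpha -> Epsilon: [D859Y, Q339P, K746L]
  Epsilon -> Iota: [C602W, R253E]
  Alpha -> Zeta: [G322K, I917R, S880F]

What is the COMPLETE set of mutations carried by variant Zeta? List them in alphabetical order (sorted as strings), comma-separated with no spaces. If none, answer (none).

Answer: G322K,I917R,S880F

Derivation:
At Alpha: gained [] -> total []
At Zeta: gained ['G322K', 'I917R', 'S880F'] -> total ['G322K', 'I917R', 'S880F']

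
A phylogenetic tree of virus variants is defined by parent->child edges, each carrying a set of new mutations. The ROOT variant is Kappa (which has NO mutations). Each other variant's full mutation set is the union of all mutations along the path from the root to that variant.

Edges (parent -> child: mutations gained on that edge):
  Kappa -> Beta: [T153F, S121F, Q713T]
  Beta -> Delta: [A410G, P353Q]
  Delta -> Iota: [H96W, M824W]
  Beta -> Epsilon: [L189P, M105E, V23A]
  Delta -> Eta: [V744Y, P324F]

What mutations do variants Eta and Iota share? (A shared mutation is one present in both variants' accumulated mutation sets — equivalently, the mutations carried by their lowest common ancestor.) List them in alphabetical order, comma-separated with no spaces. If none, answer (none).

Accumulating mutations along path to Eta:
  At Kappa: gained [] -> total []
  At Beta: gained ['T153F', 'S121F', 'Q713T'] -> total ['Q713T', 'S121F', 'T153F']
  At Delta: gained ['A410G', 'P353Q'] -> total ['A410G', 'P353Q', 'Q713T', 'S121F', 'T153F']
  At Eta: gained ['V744Y', 'P324F'] -> total ['A410G', 'P324F', 'P353Q', 'Q713T', 'S121F', 'T153F', 'V744Y']
Mutations(Eta) = ['A410G', 'P324F', 'P353Q', 'Q713T', 'S121F', 'T153F', 'V744Y']
Accumulating mutations along path to Iota:
  At Kappa: gained [] -> total []
  At Beta: gained ['T153F', 'S121F', 'Q713T'] -> total ['Q713T', 'S121F', 'T153F']
  At Delta: gained ['A410G', 'P353Q'] -> total ['A410G', 'P353Q', 'Q713T', 'S121F', 'T153F']
  At Iota: gained ['H96W', 'M824W'] -> total ['A410G', 'H96W', 'M824W', 'P353Q', 'Q713T', 'S121F', 'T153F']
Mutations(Iota) = ['A410G', 'H96W', 'M824W', 'P353Q', 'Q713T', 'S121F', 'T153F']
Intersection: ['A410G', 'P324F', 'P353Q', 'Q713T', 'S121F', 'T153F', 'V744Y'] ∩ ['A410G', 'H96W', 'M824W', 'P353Q', 'Q713T', 'S121F', 'T153F'] = ['A410G', 'P353Q', 'Q713T', 'S121F', 'T153F']

Answer: A410G,P353Q,Q713T,S121F,T153F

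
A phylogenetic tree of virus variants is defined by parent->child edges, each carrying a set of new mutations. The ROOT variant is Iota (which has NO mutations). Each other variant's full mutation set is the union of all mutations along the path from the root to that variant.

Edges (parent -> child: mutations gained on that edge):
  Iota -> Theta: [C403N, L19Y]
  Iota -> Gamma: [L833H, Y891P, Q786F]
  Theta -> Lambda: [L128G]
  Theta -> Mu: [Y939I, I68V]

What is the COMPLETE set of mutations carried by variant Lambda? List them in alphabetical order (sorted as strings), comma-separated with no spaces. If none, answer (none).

Answer: C403N,L128G,L19Y

Derivation:
At Iota: gained [] -> total []
At Theta: gained ['C403N', 'L19Y'] -> total ['C403N', 'L19Y']
At Lambda: gained ['L128G'] -> total ['C403N', 'L128G', 'L19Y']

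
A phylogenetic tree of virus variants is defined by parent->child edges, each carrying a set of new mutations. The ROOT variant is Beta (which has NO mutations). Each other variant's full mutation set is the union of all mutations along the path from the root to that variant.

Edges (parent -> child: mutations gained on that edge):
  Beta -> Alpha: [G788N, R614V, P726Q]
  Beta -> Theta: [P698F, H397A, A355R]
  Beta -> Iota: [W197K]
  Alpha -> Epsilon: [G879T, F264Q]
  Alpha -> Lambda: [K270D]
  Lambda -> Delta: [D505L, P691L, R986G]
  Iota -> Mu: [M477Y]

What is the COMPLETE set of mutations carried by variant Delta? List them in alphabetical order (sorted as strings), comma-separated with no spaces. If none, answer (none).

At Beta: gained [] -> total []
At Alpha: gained ['G788N', 'R614V', 'P726Q'] -> total ['G788N', 'P726Q', 'R614V']
At Lambda: gained ['K270D'] -> total ['G788N', 'K270D', 'P726Q', 'R614V']
At Delta: gained ['D505L', 'P691L', 'R986G'] -> total ['D505L', 'G788N', 'K270D', 'P691L', 'P726Q', 'R614V', 'R986G']

Answer: D505L,G788N,K270D,P691L,P726Q,R614V,R986G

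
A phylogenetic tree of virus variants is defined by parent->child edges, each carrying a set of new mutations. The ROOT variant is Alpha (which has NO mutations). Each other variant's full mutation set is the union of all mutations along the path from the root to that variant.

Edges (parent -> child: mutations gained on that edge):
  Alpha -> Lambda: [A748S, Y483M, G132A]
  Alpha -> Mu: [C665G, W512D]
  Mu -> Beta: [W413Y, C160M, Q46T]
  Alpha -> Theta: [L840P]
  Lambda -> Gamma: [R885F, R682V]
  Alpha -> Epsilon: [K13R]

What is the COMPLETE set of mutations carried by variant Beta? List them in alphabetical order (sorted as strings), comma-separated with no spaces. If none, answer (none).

Answer: C160M,C665G,Q46T,W413Y,W512D

Derivation:
At Alpha: gained [] -> total []
At Mu: gained ['C665G', 'W512D'] -> total ['C665G', 'W512D']
At Beta: gained ['W413Y', 'C160M', 'Q46T'] -> total ['C160M', 'C665G', 'Q46T', 'W413Y', 'W512D']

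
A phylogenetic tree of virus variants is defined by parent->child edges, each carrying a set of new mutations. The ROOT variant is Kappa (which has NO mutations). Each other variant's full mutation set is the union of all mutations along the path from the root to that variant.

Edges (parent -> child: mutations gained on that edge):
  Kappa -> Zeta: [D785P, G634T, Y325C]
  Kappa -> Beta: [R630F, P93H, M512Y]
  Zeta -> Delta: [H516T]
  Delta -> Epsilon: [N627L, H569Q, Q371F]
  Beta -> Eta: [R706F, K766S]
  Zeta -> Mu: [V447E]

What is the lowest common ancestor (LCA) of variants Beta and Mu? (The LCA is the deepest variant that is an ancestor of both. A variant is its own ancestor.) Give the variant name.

Answer: Kappa

Derivation:
Path from root to Beta: Kappa -> Beta
  ancestors of Beta: {Kappa, Beta}
Path from root to Mu: Kappa -> Zeta -> Mu
  ancestors of Mu: {Kappa, Zeta, Mu}
Common ancestors: {Kappa}
Walk up from Mu: Mu (not in ancestors of Beta), Zeta (not in ancestors of Beta), Kappa (in ancestors of Beta)
Deepest common ancestor (LCA) = Kappa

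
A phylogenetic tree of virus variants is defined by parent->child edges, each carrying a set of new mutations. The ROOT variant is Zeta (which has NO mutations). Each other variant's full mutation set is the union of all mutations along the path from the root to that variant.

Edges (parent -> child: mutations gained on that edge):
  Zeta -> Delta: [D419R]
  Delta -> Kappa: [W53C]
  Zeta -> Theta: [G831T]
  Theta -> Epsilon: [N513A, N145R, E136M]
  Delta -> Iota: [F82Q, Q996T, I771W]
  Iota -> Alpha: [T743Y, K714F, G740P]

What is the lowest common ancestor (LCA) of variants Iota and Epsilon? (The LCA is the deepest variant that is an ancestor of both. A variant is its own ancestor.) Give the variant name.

Path from root to Iota: Zeta -> Delta -> Iota
  ancestors of Iota: {Zeta, Delta, Iota}
Path from root to Epsilon: Zeta -> Theta -> Epsilon
  ancestors of Epsilon: {Zeta, Theta, Epsilon}
Common ancestors: {Zeta}
Walk up from Epsilon: Epsilon (not in ancestors of Iota), Theta (not in ancestors of Iota), Zeta (in ancestors of Iota)
Deepest common ancestor (LCA) = Zeta

Answer: Zeta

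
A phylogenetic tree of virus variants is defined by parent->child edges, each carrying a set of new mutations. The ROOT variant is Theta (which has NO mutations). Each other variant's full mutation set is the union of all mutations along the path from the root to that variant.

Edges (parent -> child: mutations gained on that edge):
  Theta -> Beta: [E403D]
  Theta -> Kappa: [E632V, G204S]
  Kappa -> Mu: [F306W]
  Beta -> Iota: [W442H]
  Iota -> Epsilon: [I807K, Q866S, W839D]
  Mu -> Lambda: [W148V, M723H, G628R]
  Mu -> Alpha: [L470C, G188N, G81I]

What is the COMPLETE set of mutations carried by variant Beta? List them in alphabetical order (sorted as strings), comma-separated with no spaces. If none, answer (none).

At Theta: gained [] -> total []
At Beta: gained ['E403D'] -> total ['E403D']

Answer: E403D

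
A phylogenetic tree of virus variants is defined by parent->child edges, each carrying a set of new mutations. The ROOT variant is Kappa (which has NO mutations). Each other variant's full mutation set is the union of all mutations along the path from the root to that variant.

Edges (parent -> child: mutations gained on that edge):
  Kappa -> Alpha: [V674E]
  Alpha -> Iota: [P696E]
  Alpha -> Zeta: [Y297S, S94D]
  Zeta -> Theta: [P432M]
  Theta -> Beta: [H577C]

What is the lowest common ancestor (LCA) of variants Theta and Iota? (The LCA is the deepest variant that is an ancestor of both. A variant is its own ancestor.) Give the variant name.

Path from root to Theta: Kappa -> Alpha -> Zeta -> Theta
  ancestors of Theta: {Kappa, Alpha, Zeta, Theta}
Path from root to Iota: Kappa -> Alpha -> Iota
  ancestors of Iota: {Kappa, Alpha, Iota}
Common ancestors: {Kappa, Alpha}
Walk up from Iota: Iota (not in ancestors of Theta), Alpha (in ancestors of Theta), Kappa (in ancestors of Theta)
Deepest common ancestor (LCA) = Alpha

Answer: Alpha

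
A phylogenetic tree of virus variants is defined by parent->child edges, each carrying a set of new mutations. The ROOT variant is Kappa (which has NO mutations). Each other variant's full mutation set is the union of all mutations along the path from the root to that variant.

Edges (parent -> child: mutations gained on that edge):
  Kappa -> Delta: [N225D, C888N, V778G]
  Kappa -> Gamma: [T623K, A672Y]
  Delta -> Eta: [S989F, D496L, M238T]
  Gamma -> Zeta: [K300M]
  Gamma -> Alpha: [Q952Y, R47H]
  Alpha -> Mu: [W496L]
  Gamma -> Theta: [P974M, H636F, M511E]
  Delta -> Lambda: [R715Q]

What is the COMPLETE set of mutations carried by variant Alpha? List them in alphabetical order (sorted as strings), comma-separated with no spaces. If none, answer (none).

At Kappa: gained [] -> total []
At Gamma: gained ['T623K', 'A672Y'] -> total ['A672Y', 'T623K']
At Alpha: gained ['Q952Y', 'R47H'] -> total ['A672Y', 'Q952Y', 'R47H', 'T623K']

Answer: A672Y,Q952Y,R47H,T623K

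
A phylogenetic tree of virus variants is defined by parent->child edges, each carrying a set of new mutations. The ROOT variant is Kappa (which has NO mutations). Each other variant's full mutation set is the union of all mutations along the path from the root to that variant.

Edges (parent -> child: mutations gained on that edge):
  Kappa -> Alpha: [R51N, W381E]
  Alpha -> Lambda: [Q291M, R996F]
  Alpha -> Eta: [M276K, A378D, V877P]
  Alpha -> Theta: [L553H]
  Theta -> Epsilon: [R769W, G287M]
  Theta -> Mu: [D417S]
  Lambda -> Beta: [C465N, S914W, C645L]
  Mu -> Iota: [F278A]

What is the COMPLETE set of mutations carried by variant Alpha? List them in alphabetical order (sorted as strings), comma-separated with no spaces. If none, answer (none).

At Kappa: gained [] -> total []
At Alpha: gained ['R51N', 'W381E'] -> total ['R51N', 'W381E']

Answer: R51N,W381E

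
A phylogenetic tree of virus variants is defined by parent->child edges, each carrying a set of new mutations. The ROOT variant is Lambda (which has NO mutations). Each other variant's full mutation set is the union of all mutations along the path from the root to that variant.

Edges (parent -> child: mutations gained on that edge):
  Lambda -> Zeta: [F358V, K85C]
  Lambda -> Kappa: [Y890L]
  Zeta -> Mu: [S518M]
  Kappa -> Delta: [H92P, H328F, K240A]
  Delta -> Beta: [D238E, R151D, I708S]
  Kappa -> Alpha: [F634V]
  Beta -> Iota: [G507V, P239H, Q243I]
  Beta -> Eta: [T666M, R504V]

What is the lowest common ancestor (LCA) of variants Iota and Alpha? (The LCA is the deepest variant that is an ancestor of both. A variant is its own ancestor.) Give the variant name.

Answer: Kappa

Derivation:
Path from root to Iota: Lambda -> Kappa -> Delta -> Beta -> Iota
  ancestors of Iota: {Lambda, Kappa, Delta, Beta, Iota}
Path from root to Alpha: Lambda -> Kappa -> Alpha
  ancestors of Alpha: {Lambda, Kappa, Alpha}
Common ancestors: {Lambda, Kappa}
Walk up from Alpha: Alpha (not in ancestors of Iota), Kappa (in ancestors of Iota), Lambda (in ancestors of Iota)
Deepest common ancestor (LCA) = Kappa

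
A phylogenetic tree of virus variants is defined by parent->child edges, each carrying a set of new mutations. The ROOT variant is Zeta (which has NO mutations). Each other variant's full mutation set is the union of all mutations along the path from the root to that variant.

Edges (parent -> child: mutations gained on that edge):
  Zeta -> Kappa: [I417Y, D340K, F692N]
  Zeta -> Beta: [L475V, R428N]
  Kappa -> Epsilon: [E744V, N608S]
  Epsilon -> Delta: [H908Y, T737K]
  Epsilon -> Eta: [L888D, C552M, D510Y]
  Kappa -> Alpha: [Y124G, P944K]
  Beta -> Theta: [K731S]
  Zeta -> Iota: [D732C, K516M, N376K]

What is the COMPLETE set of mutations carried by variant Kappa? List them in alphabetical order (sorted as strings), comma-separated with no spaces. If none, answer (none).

Answer: D340K,F692N,I417Y

Derivation:
At Zeta: gained [] -> total []
At Kappa: gained ['I417Y', 'D340K', 'F692N'] -> total ['D340K', 'F692N', 'I417Y']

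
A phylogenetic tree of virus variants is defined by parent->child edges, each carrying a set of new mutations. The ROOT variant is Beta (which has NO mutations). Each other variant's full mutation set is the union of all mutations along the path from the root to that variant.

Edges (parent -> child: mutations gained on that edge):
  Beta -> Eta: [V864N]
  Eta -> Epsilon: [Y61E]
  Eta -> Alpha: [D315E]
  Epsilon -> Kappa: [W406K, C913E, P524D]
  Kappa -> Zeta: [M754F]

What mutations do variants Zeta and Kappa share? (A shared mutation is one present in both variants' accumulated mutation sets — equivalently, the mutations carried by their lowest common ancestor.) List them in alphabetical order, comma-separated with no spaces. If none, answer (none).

Answer: C913E,P524D,V864N,W406K,Y61E

Derivation:
Accumulating mutations along path to Zeta:
  At Beta: gained [] -> total []
  At Eta: gained ['V864N'] -> total ['V864N']
  At Epsilon: gained ['Y61E'] -> total ['V864N', 'Y61E']
  At Kappa: gained ['W406K', 'C913E', 'P524D'] -> total ['C913E', 'P524D', 'V864N', 'W406K', 'Y61E']
  At Zeta: gained ['M754F'] -> total ['C913E', 'M754F', 'P524D', 'V864N', 'W406K', 'Y61E']
Mutations(Zeta) = ['C913E', 'M754F', 'P524D', 'V864N', 'W406K', 'Y61E']
Accumulating mutations along path to Kappa:
  At Beta: gained [] -> total []
  At Eta: gained ['V864N'] -> total ['V864N']
  At Epsilon: gained ['Y61E'] -> total ['V864N', 'Y61E']
  At Kappa: gained ['W406K', 'C913E', 'P524D'] -> total ['C913E', 'P524D', 'V864N', 'W406K', 'Y61E']
Mutations(Kappa) = ['C913E', 'P524D', 'V864N', 'W406K', 'Y61E']
Intersection: ['C913E', 'M754F', 'P524D', 'V864N', 'W406K', 'Y61E'] ∩ ['C913E', 'P524D', 'V864N', 'W406K', 'Y61E'] = ['C913E', 'P524D', 'V864N', 'W406K', 'Y61E']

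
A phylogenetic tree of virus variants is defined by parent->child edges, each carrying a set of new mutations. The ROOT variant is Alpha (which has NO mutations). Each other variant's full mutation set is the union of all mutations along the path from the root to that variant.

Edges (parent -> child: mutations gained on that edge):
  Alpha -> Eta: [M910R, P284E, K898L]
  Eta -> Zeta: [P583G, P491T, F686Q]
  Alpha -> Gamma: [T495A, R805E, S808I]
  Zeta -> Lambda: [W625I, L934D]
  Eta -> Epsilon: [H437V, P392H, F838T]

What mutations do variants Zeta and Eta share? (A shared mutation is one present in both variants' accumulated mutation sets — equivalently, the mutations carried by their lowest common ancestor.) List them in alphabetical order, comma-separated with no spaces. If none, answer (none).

Answer: K898L,M910R,P284E

Derivation:
Accumulating mutations along path to Zeta:
  At Alpha: gained [] -> total []
  At Eta: gained ['M910R', 'P284E', 'K898L'] -> total ['K898L', 'M910R', 'P284E']
  At Zeta: gained ['P583G', 'P491T', 'F686Q'] -> total ['F686Q', 'K898L', 'M910R', 'P284E', 'P491T', 'P583G']
Mutations(Zeta) = ['F686Q', 'K898L', 'M910R', 'P284E', 'P491T', 'P583G']
Accumulating mutations along path to Eta:
  At Alpha: gained [] -> total []
  At Eta: gained ['M910R', 'P284E', 'K898L'] -> total ['K898L', 'M910R', 'P284E']
Mutations(Eta) = ['K898L', 'M910R', 'P284E']
Intersection: ['F686Q', 'K898L', 'M910R', 'P284E', 'P491T', 'P583G'] ∩ ['K898L', 'M910R', 'P284E'] = ['K898L', 'M910R', 'P284E']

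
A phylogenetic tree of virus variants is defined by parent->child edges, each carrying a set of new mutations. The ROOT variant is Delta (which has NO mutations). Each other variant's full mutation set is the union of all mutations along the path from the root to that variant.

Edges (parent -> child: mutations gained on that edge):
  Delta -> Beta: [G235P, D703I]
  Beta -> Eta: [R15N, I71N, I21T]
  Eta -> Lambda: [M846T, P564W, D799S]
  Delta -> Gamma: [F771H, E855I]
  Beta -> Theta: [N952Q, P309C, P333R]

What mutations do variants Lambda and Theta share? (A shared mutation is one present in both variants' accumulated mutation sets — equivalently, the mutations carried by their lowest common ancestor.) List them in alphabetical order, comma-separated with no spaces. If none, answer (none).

Answer: D703I,G235P

Derivation:
Accumulating mutations along path to Lambda:
  At Delta: gained [] -> total []
  At Beta: gained ['G235P', 'D703I'] -> total ['D703I', 'G235P']
  At Eta: gained ['R15N', 'I71N', 'I21T'] -> total ['D703I', 'G235P', 'I21T', 'I71N', 'R15N']
  At Lambda: gained ['M846T', 'P564W', 'D799S'] -> total ['D703I', 'D799S', 'G235P', 'I21T', 'I71N', 'M846T', 'P564W', 'R15N']
Mutations(Lambda) = ['D703I', 'D799S', 'G235P', 'I21T', 'I71N', 'M846T', 'P564W', 'R15N']
Accumulating mutations along path to Theta:
  At Delta: gained [] -> total []
  At Beta: gained ['G235P', 'D703I'] -> total ['D703I', 'G235P']
  At Theta: gained ['N952Q', 'P309C', 'P333R'] -> total ['D703I', 'G235P', 'N952Q', 'P309C', 'P333R']
Mutations(Theta) = ['D703I', 'G235P', 'N952Q', 'P309C', 'P333R']
Intersection: ['D703I', 'D799S', 'G235P', 'I21T', 'I71N', 'M846T', 'P564W', 'R15N'] ∩ ['D703I', 'G235P', 'N952Q', 'P309C', 'P333R'] = ['D703I', 'G235P']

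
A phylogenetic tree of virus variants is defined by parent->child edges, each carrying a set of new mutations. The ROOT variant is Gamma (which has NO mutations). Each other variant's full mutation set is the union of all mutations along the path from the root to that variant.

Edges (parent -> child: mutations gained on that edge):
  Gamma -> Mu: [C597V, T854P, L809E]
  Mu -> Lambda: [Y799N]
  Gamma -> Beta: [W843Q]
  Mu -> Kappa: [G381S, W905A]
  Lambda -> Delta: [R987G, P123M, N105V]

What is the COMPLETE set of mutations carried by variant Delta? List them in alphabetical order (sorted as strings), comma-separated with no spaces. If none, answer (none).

Answer: C597V,L809E,N105V,P123M,R987G,T854P,Y799N

Derivation:
At Gamma: gained [] -> total []
At Mu: gained ['C597V', 'T854P', 'L809E'] -> total ['C597V', 'L809E', 'T854P']
At Lambda: gained ['Y799N'] -> total ['C597V', 'L809E', 'T854P', 'Y799N']
At Delta: gained ['R987G', 'P123M', 'N105V'] -> total ['C597V', 'L809E', 'N105V', 'P123M', 'R987G', 'T854P', 'Y799N']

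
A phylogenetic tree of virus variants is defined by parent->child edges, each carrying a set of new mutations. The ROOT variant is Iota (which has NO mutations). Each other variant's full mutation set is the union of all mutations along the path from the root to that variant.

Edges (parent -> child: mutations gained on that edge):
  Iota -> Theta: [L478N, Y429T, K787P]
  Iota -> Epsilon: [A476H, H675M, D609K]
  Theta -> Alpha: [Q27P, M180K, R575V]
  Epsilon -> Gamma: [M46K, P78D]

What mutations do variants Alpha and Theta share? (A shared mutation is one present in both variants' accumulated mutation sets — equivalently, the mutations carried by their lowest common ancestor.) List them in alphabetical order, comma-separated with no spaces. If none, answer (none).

Answer: K787P,L478N,Y429T

Derivation:
Accumulating mutations along path to Alpha:
  At Iota: gained [] -> total []
  At Theta: gained ['L478N', 'Y429T', 'K787P'] -> total ['K787P', 'L478N', 'Y429T']
  At Alpha: gained ['Q27P', 'M180K', 'R575V'] -> total ['K787P', 'L478N', 'M180K', 'Q27P', 'R575V', 'Y429T']
Mutations(Alpha) = ['K787P', 'L478N', 'M180K', 'Q27P', 'R575V', 'Y429T']
Accumulating mutations along path to Theta:
  At Iota: gained [] -> total []
  At Theta: gained ['L478N', 'Y429T', 'K787P'] -> total ['K787P', 'L478N', 'Y429T']
Mutations(Theta) = ['K787P', 'L478N', 'Y429T']
Intersection: ['K787P', 'L478N', 'M180K', 'Q27P', 'R575V', 'Y429T'] ∩ ['K787P', 'L478N', 'Y429T'] = ['K787P', 'L478N', 'Y429T']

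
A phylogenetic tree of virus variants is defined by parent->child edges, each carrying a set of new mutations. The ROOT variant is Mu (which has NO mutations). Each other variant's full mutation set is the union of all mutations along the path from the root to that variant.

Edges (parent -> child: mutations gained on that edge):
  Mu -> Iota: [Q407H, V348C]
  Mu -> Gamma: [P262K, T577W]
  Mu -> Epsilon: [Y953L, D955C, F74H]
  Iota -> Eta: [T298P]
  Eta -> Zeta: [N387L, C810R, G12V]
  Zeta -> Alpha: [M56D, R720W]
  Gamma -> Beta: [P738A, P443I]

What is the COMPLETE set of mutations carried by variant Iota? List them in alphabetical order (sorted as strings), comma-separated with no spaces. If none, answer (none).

Answer: Q407H,V348C

Derivation:
At Mu: gained [] -> total []
At Iota: gained ['Q407H', 'V348C'] -> total ['Q407H', 'V348C']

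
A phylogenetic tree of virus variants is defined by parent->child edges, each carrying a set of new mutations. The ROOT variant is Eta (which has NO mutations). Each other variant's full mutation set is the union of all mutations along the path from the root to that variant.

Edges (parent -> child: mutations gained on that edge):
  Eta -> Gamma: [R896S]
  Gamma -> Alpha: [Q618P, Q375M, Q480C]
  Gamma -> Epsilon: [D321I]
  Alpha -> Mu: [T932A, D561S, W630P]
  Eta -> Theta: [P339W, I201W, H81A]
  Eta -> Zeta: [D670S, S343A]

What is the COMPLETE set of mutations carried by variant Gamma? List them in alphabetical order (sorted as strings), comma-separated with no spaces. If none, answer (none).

Answer: R896S

Derivation:
At Eta: gained [] -> total []
At Gamma: gained ['R896S'] -> total ['R896S']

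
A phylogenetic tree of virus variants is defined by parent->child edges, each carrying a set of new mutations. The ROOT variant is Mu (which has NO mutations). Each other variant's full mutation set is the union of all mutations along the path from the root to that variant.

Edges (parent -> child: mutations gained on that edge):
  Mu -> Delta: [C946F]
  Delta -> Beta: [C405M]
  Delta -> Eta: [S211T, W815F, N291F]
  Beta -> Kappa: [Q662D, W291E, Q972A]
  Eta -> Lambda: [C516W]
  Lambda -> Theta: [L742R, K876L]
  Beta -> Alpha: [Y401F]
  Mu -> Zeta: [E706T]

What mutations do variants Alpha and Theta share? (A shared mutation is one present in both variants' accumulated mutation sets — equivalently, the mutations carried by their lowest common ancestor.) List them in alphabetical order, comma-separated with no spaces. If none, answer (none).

Accumulating mutations along path to Alpha:
  At Mu: gained [] -> total []
  At Delta: gained ['C946F'] -> total ['C946F']
  At Beta: gained ['C405M'] -> total ['C405M', 'C946F']
  At Alpha: gained ['Y401F'] -> total ['C405M', 'C946F', 'Y401F']
Mutations(Alpha) = ['C405M', 'C946F', 'Y401F']
Accumulating mutations along path to Theta:
  At Mu: gained [] -> total []
  At Delta: gained ['C946F'] -> total ['C946F']
  At Eta: gained ['S211T', 'W815F', 'N291F'] -> total ['C946F', 'N291F', 'S211T', 'W815F']
  At Lambda: gained ['C516W'] -> total ['C516W', 'C946F', 'N291F', 'S211T', 'W815F']
  At Theta: gained ['L742R', 'K876L'] -> total ['C516W', 'C946F', 'K876L', 'L742R', 'N291F', 'S211T', 'W815F']
Mutations(Theta) = ['C516W', 'C946F', 'K876L', 'L742R', 'N291F', 'S211T', 'W815F']
Intersection: ['C405M', 'C946F', 'Y401F'] ∩ ['C516W', 'C946F', 'K876L', 'L742R', 'N291F', 'S211T', 'W815F'] = ['C946F']

Answer: C946F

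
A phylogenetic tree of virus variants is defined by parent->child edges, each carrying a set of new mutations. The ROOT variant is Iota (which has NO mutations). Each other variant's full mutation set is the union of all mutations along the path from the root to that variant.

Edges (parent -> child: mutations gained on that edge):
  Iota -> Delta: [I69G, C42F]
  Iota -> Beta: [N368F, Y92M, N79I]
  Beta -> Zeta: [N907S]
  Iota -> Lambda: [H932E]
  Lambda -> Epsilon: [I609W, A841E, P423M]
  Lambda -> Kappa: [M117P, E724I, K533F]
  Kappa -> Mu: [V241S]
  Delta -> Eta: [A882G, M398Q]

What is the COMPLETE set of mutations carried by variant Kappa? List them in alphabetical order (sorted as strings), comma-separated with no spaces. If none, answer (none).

At Iota: gained [] -> total []
At Lambda: gained ['H932E'] -> total ['H932E']
At Kappa: gained ['M117P', 'E724I', 'K533F'] -> total ['E724I', 'H932E', 'K533F', 'M117P']

Answer: E724I,H932E,K533F,M117P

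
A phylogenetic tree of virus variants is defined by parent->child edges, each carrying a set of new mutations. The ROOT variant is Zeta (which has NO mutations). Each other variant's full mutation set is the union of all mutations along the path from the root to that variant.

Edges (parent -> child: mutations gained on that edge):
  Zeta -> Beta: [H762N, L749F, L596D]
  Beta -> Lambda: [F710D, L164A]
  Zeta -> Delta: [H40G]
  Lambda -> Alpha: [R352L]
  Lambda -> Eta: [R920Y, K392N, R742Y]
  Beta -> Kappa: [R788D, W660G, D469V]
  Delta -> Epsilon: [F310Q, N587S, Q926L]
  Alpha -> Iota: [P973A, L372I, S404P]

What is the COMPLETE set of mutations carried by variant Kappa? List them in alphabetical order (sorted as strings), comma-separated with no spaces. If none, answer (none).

Answer: D469V,H762N,L596D,L749F,R788D,W660G

Derivation:
At Zeta: gained [] -> total []
At Beta: gained ['H762N', 'L749F', 'L596D'] -> total ['H762N', 'L596D', 'L749F']
At Kappa: gained ['R788D', 'W660G', 'D469V'] -> total ['D469V', 'H762N', 'L596D', 'L749F', 'R788D', 'W660G']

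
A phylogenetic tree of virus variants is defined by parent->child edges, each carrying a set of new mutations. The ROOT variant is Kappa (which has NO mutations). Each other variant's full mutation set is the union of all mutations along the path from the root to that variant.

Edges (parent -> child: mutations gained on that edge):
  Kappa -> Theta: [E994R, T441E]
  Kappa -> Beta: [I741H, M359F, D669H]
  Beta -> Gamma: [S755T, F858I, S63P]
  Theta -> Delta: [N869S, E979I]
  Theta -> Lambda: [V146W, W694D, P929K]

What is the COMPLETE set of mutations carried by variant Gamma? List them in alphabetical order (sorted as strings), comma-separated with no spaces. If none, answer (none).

At Kappa: gained [] -> total []
At Beta: gained ['I741H', 'M359F', 'D669H'] -> total ['D669H', 'I741H', 'M359F']
At Gamma: gained ['S755T', 'F858I', 'S63P'] -> total ['D669H', 'F858I', 'I741H', 'M359F', 'S63P', 'S755T']

Answer: D669H,F858I,I741H,M359F,S63P,S755T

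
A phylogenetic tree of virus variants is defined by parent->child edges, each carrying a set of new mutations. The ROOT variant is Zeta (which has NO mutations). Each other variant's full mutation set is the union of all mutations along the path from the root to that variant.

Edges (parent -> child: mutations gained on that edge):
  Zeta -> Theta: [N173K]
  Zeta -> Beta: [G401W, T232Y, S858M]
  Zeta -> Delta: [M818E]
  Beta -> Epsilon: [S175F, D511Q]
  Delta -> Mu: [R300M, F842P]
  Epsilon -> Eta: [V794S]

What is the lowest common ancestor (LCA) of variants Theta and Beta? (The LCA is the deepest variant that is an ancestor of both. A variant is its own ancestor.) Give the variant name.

Answer: Zeta

Derivation:
Path from root to Theta: Zeta -> Theta
  ancestors of Theta: {Zeta, Theta}
Path from root to Beta: Zeta -> Beta
  ancestors of Beta: {Zeta, Beta}
Common ancestors: {Zeta}
Walk up from Beta: Beta (not in ancestors of Theta), Zeta (in ancestors of Theta)
Deepest common ancestor (LCA) = Zeta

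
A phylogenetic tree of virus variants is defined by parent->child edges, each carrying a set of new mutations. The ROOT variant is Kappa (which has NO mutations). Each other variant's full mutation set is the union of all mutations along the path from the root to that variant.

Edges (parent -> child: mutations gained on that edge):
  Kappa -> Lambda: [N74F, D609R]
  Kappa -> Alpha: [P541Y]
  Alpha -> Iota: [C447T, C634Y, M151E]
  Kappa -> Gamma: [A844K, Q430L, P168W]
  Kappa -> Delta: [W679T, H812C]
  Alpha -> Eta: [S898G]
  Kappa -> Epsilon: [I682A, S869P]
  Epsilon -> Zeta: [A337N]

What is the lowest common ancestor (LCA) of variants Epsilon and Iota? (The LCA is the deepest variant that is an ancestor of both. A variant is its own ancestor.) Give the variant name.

Path from root to Epsilon: Kappa -> Epsilon
  ancestors of Epsilon: {Kappa, Epsilon}
Path from root to Iota: Kappa -> Alpha -> Iota
  ancestors of Iota: {Kappa, Alpha, Iota}
Common ancestors: {Kappa}
Walk up from Iota: Iota (not in ancestors of Epsilon), Alpha (not in ancestors of Epsilon), Kappa (in ancestors of Epsilon)
Deepest common ancestor (LCA) = Kappa

Answer: Kappa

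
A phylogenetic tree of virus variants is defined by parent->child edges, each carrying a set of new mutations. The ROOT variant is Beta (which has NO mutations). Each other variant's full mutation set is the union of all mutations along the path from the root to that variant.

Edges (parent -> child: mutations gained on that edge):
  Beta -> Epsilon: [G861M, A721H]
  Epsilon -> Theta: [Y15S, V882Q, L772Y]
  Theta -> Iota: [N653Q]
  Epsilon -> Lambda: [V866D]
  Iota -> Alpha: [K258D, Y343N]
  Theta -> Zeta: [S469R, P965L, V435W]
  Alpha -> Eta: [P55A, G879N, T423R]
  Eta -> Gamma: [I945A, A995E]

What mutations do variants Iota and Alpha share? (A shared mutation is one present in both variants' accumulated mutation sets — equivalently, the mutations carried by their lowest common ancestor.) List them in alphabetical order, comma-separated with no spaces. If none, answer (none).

Answer: A721H,G861M,L772Y,N653Q,V882Q,Y15S

Derivation:
Accumulating mutations along path to Iota:
  At Beta: gained [] -> total []
  At Epsilon: gained ['G861M', 'A721H'] -> total ['A721H', 'G861M']
  At Theta: gained ['Y15S', 'V882Q', 'L772Y'] -> total ['A721H', 'G861M', 'L772Y', 'V882Q', 'Y15S']
  At Iota: gained ['N653Q'] -> total ['A721H', 'G861M', 'L772Y', 'N653Q', 'V882Q', 'Y15S']
Mutations(Iota) = ['A721H', 'G861M', 'L772Y', 'N653Q', 'V882Q', 'Y15S']
Accumulating mutations along path to Alpha:
  At Beta: gained [] -> total []
  At Epsilon: gained ['G861M', 'A721H'] -> total ['A721H', 'G861M']
  At Theta: gained ['Y15S', 'V882Q', 'L772Y'] -> total ['A721H', 'G861M', 'L772Y', 'V882Q', 'Y15S']
  At Iota: gained ['N653Q'] -> total ['A721H', 'G861M', 'L772Y', 'N653Q', 'V882Q', 'Y15S']
  At Alpha: gained ['K258D', 'Y343N'] -> total ['A721H', 'G861M', 'K258D', 'L772Y', 'N653Q', 'V882Q', 'Y15S', 'Y343N']
Mutations(Alpha) = ['A721H', 'G861M', 'K258D', 'L772Y', 'N653Q', 'V882Q', 'Y15S', 'Y343N']
Intersection: ['A721H', 'G861M', 'L772Y', 'N653Q', 'V882Q', 'Y15S'] ∩ ['A721H', 'G861M', 'K258D', 'L772Y', 'N653Q', 'V882Q', 'Y15S', 'Y343N'] = ['A721H', 'G861M', 'L772Y', 'N653Q', 'V882Q', 'Y15S']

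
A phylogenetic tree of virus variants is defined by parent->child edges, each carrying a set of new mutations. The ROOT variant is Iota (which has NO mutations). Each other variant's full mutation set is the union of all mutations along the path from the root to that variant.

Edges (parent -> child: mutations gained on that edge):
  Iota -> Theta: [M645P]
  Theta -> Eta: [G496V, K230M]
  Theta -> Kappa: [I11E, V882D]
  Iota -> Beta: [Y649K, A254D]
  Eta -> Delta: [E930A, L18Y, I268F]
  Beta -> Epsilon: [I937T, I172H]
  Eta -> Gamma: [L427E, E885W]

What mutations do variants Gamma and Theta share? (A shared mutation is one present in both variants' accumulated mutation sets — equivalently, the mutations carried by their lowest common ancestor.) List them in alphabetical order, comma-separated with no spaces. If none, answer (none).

Answer: M645P

Derivation:
Accumulating mutations along path to Gamma:
  At Iota: gained [] -> total []
  At Theta: gained ['M645P'] -> total ['M645P']
  At Eta: gained ['G496V', 'K230M'] -> total ['G496V', 'K230M', 'M645P']
  At Gamma: gained ['L427E', 'E885W'] -> total ['E885W', 'G496V', 'K230M', 'L427E', 'M645P']
Mutations(Gamma) = ['E885W', 'G496V', 'K230M', 'L427E', 'M645P']
Accumulating mutations along path to Theta:
  At Iota: gained [] -> total []
  At Theta: gained ['M645P'] -> total ['M645P']
Mutations(Theta) = ['M645P']
Intersection: ['E885W', 'G496V', 'K230M', 'L427E', 'M645P'] ∩ ['M645P'] = ['M645P']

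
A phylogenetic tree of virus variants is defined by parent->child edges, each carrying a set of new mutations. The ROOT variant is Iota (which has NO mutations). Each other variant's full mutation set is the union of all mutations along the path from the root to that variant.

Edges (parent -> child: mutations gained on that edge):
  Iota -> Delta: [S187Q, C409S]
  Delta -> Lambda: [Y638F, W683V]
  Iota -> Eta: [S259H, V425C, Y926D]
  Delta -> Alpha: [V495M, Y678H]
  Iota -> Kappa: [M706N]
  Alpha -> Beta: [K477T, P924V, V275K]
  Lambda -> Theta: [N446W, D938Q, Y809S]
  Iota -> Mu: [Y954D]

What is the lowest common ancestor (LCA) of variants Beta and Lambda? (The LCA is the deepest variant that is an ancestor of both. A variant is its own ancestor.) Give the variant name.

Path from root to Beta: Iota -> Delta -> Alpha -> Beta
  ancestors of Beta: {Iota, Delta, Alpha, Beta}
Path from root to Lambda: Iota -> Delta -> Lambda
  ancestors of Lambda: {Iota, Delta, Lambda}
Common ancestors: {Iota, Delta}
Walk up from Lambda: Lambda (not in ancestors of Beta), Delta (in ancestors of Beta), Iota (in ancestors of Beta)
Deepest common ancestor (LCA) = Delta

Answer: Delta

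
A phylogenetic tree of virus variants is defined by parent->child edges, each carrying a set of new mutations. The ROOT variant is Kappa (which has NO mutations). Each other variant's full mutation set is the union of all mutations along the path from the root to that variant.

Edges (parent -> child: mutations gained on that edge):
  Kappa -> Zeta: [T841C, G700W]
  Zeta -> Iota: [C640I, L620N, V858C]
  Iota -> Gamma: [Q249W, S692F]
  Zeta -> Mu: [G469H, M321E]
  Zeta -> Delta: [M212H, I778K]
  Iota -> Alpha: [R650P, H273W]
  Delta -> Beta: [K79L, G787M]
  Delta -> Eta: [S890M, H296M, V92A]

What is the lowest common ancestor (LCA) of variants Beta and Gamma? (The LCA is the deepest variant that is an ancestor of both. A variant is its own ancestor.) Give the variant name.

Path from root to Beta: Kappa -> Zeta -> Delta -> Beta
  ancestors of Beta: {Kappa, Zeta, Delta, Beta}
Path from root to Gamma: Kappa -> Zeta -> Iota -> Gamma
  ancestors of Gamma: {Kappa, Zeta, Iota, Gamma}
Common ancestors: {Kappa, Zeta}
Walk up from Gamma: Gamma (not in ancestors of Beta), Iota (not in ancestors of Beta), Zeta (in ancestors of Beta), Kappa (in ancestors of Beta)
Deepest common ancestor (LCA) = Zeta

Answer: Zeta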